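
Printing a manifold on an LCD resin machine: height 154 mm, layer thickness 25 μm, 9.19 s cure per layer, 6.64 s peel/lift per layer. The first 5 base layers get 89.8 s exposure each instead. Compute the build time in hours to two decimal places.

Layer count = ceil(154 / 0.025) = 6160.
Bottom layers = 5 × (89.8 + 6.64), so 482.2 s.
Remaining layers: 6155 × (9.19 + 6.64) → 97433.65 s.
Total = 482.2 + 97433.65 = 97915.85 s = 27.20 hours.

27.20 hours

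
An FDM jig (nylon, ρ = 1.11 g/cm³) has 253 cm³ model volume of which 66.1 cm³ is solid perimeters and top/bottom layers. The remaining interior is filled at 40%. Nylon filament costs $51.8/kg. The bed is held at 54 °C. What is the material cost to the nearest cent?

Volume inside the shell = 253 − 66.1 = 186.9 cm³.
Deposited infill = 0.40 × 186.9 = 74.76 cm³.
Total extruded: 66.1 + 74.76 → 140.86 cm³.
Mass = 140.86 × 1.11 = 156.3546 g.
At $51.8/kg: 156.3546/1000 × 51.8 = $8.10.

$8.10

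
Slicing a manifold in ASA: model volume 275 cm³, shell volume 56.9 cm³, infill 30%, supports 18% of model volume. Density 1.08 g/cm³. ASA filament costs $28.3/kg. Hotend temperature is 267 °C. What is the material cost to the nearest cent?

$5.25

Interior volume = 275 − 56.9 = 218.1 cm³.
Deposited infill = 0.30 × 218.1 = 65.43 cm³.
Support = 0.18 × 275, so 49.5 cm³.
Total printed volume: 56.9 + 65.43 + 49.5 → 171.83 cm³.
Mass: 171.83 × 1.08 → 185.5764 g.
At $28.3/kg: 185.5764/1000 × 28.3 = $5.25.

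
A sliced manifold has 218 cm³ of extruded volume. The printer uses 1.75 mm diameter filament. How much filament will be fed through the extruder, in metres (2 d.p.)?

90.63 m

Filament cross-section = π × (1.75/2)² = 2.4053 mm².
Length = 218 cm³ / 2.4053 mm² = 218000 / 2.4053 = 90633.19 mm = 90.63 m.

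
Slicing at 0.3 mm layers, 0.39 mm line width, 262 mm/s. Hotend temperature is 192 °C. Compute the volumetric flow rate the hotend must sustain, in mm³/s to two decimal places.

Bead cross-section: 0.3 × 0.39 → 0.117 mm².
Q = v·A = 262 × 0.117 = 30.65 mm³/s.

30.65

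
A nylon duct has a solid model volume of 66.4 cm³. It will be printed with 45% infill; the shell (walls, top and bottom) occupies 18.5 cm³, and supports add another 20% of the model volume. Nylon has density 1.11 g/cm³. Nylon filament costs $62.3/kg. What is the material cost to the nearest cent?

$3.69

Infill region = 66.4 − 18.5, so 47.9 cm³.
Deposited infill: 0.45 × 47.9 → 21.555 cm³.
Support = 0.20 × 66.4 = 13.28 cm³.
Total extruded: 18.5 + 21.555 + 13.28 → 53.335 cm³.
Mass: 53.335 × 1.11 → 59.20185 g.
At $62.3/kg: 59.20185/1000 × 62.3 = $3.69.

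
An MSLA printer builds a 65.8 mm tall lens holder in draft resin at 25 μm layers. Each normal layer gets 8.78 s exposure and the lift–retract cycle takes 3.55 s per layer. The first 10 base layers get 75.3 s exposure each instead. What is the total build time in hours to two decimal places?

9.20 hours

Layer count = ceil(65.8 / 0.025) = 2632.
Bottom layers = 10 × (75.3 + 3.55) = 788.5 s.
Remaining layers = 2622 × (8.78 + 3.55) = 32329.26 s.
Total = 788.5 + 32329.26 = 33117.76 s = 9.20 hours.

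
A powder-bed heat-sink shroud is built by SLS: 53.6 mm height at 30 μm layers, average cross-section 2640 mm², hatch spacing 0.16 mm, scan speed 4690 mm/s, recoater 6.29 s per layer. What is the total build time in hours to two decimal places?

Number of layers: 53.6 / 0.03 → 1787 (rounded up).
Scan path per layer = 2640 / 0.16, so 16500 mm.
Per-layer scan time: 16500 / 4690 → 3.5181 s.
Per-layer time: 3.5181 + 6.29 → 9.8081 s.
Build time = 1787 × 9.8081 = 17527.0747 s = 4.87 hours.

4.87 hours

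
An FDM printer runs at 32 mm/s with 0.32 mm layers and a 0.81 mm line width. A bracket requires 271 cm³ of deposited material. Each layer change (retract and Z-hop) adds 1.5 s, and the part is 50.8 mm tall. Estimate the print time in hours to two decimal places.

9.14 hours

Extrusion cross-section = 0.32 × 0.81, so 0.2592 mm².
Total extruded path = 271000/0.2592 = 1045524.7 mm.
Time extruding = 1045524.7 / 32 = 32672.6 s.
Layers = ⌈50.8/0.32⌉ = 159.
Z-hop total = 159 × 1.5, so 238.5 s.
Total = 32672.6 + 238.5 = 32911.1 s = 9.14 hours.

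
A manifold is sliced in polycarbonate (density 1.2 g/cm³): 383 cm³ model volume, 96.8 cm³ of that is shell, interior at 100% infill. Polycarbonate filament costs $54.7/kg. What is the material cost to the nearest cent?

Interior volume = 383 − 96.8, so 286.2 cm³.
Deposited infill: 1.00 × 286.2 → 286.2 cm³.
Deposited volume = 96.8 + 286.2 = 383 cm³.
Mass = 383 × 1.2, so 459.6 g.
At $54.7/kg: 459.6/1000 × 54.7 = $25.14.

$25.14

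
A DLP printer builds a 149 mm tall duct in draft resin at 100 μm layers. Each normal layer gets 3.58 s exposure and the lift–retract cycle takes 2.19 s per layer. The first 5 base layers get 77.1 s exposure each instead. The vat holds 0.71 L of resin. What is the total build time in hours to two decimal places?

Layer count = ceil(149 / 0.1) = 1490.
Base layers = 5 × (77.1 + 2.19) = 396.45 s.
Regular layers = 1485 × (3.58 + 2.19) = 8568.45 s.
Total = 396.45 + 8568.45 = 8964.9 s = 2.49 hours.

2.49 hours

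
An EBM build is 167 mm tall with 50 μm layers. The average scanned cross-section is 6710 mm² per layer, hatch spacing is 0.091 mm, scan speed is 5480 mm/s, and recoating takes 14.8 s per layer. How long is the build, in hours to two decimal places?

26.21 hours

Number of layers: 167 / 0.05 → 3340 (rounded up).
Hatch length per layer: 6710 / 0.091 → 73736.3 mm.
Per-layer scan time = 73736.3 / 5480 = 13.4555 s.
Layer cycle: 13.4555 + 14.8 → 28.2555 s.
Build time = 3340 × 28.2555 = 94373.37 s = 26.21 hours.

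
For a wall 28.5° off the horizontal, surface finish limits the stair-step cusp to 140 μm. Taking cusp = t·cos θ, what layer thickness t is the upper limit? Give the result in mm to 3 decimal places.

Layer height = cusp / cos(28.5°) = 0.14 / 0.8788 = 0.159 mm.

0.159 mm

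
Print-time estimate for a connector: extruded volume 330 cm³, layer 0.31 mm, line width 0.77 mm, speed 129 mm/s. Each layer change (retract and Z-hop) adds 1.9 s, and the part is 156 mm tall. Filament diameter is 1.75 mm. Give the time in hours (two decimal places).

3.24 hours

Extrusion cross-section = 0.31 × 0.77 = 0.2387 mm².
Total extruded path = 330000/0.2387 = 1382488.5 mm.
Print-move time: 1382488.5 / 129 → 10717 s.
Layers = ⌈156/0.31⌉ = 504.
Layer-change overhead: 504 × 1.9 → 957.6 s.
Altogether 10717 + 957.6 = 11674.6 s, i.e. 3.24 hours.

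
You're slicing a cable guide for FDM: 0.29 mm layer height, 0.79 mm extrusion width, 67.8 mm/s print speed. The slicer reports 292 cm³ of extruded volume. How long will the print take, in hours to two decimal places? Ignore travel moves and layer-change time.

5.22 hours

Line area: 0.29 × 0.79 → 0.2291 mm².
Toolpath length = 292 cm³ / 0.2291 mm² = 292000 / 0.2291 = 1274552.6 mm.
Time extruding = 1274552.6 / 67.8, so 18798.7 s.
Converting: 18798.7 s = 5.22 hours.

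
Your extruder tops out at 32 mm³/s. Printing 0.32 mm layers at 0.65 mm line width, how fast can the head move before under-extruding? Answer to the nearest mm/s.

A = 0.32 × 0.65 = 0.208 mm².
v_max = Q/A = 32/0.208 = 153.85 mm/s → 154 mm/s.

154 mm/s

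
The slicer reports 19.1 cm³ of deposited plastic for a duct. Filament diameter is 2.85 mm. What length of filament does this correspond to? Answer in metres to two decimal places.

Cross-section of 2.85 mm filament: π·(2.85/2)² = 6.3794 mm².
Length = 19.1 cm³ / 6.3794 mm² = 19100 / 6.3794 = 2994.01 mm = 2.99 m.

2.99 m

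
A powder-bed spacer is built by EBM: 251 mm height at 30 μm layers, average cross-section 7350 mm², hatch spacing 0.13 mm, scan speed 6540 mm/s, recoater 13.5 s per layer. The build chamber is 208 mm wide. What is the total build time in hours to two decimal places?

51.47 hours

Layer count = ceil(251 / 0.03) = 8367.
Hatch length per layer = 7350 / 0.13 = 56538.5 mm.
Scan time per layer: 56538.5 / 6540 → 8.645 s.
Per-layer time = 8.645 + 13.5, so 22.145 s.
8367 layers × 22.145 s/layer = 185287.215 s, i.e. 51.47 hours.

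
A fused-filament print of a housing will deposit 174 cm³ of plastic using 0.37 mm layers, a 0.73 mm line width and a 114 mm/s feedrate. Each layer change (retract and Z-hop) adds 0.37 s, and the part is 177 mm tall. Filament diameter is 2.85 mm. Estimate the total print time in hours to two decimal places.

1.62 hours

Extrusion cross-section: 0.37 × 0.73 → 0.2701 mm².
Total extruded path = 174000/0.2701 = 644205.8 mm.
Time extruding = 644205.8 / 114, so 5650.9 s.
Layer count = ceil(177 / 0.37) = 479.
Z-hop total = 479 × 0.37, so 177.23 s.
Total = 5650.9 + 177.23 = 5828.13 s = 1.62 hours.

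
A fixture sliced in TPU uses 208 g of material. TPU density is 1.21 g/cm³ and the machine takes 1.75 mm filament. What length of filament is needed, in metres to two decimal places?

Volume = 208 g / 1.21 g·cm⁻³ = 171.9008 cm³ = 171900.8 mm³.
Cross-section of 1.75 mm filament: π·(1.75/2)² = 2.4053 mm².
L = V/A = 171900.8/2.4053 = 71467.51 mm → 71.47 m.

71.47 m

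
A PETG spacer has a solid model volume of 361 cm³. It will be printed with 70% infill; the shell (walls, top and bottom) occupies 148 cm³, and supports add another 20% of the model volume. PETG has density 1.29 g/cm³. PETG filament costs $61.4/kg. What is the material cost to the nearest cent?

Infill region = 361 − 148 = 213 cm³.
Deposited infill = 0.70 × 213, so 149.1 cm³.
Support = 0.20 × 361 = 72.2 cm³.
Total printed volume: 148 + 149.1 + 72.2 → 369.3 cm³.
Mass = 369.3 × 1.29, so 476.397 g.
At $61.4/kg: 476.397/1000 × 61.4 = $29.25.

$29.25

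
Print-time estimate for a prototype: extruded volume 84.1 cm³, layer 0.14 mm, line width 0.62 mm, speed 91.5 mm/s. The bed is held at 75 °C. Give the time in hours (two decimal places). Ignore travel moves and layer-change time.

2.94 hours

Extrusion cross-section = 0.14 × 0.62, so 0.0868 mm².
Total extruded path = 84100/0.0868 = 968894 mm.
Time extruding = 968894 / 91.5 = 10589 s.
In the requested units: 10589 s = 2.94 hours.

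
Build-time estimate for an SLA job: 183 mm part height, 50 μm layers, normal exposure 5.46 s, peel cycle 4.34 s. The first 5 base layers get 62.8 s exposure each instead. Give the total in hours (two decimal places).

Layers = ⌈183/0.05⌉ = 3660.
Base layers: 5 × (62.8 + 4.34) → 335.7 s.
Remaining layers: 3655 × (5.46 + 4.34) → 35819 s.
Total = 335.7 + 35819 = 36154.7 s = 10.04 hours.

10.04 hours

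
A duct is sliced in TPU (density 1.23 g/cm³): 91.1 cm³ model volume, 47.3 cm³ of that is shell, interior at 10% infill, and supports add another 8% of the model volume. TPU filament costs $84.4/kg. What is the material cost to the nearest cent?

$6.12

Interior volume: 91.1 − 47.3 → 43.8 cm³.
Infill deposited = 0.10 × 43.8, so 4.38 cm³.
Support = 0.08 × 91.1, so 7.288 cm³.
Total extruded = 47.3 + 4.38 + 7.288, so 58.968 cm³.
Mass: 58.968 × 1.23 → 72.53064 g.
At $84.4/kg: 72.53064/1000 × 84.4 = $6.12.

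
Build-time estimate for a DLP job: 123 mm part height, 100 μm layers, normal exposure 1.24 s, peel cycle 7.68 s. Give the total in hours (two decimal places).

Number of layers: 123 / 0.1 → 1230 (rounded up).
Cycle time: 1.24 + 7.68 → 8.92 s.
Total = 1230 × 8.92 = 10971.6 s = 3.05 hours.

3.05 hours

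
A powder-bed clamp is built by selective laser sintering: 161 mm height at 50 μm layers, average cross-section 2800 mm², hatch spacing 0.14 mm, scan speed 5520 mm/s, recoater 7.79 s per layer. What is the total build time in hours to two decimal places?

10.21 hours

Layer count = ceil(161 / 0.05) = 3220.
Scan path per layer: 2800 / 0.14 → 20000 mm.
Laser time per layer: 20000 / 5520 → 3.6232 s.
Layer cycle = 3.6232 + 7.79, so 11.4132 s.
Total: 3220 × 11.4132 s = 36750.504 s → 10.21 hours.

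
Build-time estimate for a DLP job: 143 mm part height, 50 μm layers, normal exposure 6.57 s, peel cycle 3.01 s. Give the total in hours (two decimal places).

Layer count = ceil(143 / 0.05) = 2860.
Per-layer time = 6.57 + 3.01, so 9.58 s.
Total = 2860 × 9.58 = 27398.8 s = 7.61 hours.

7.61 hours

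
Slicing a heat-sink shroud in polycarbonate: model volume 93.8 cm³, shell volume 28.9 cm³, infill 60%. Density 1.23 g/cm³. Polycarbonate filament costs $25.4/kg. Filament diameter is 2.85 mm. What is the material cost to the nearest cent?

$2.12

Interior volume = 93.8 − 28.9 = 64.9 cm³.
Infill volume: 0.60 × 64.9 → 38.94 cm³.
Total extruded = 28.9 + 38.94, so 67.84 cm³.
Mass = 67.84 × 1.23 = 83.4432 g.
At $25.4/kg: 83.4432/1000 × 25.4 = $2.12.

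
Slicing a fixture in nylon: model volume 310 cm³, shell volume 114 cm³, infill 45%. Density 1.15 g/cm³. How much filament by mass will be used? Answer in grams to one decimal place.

Infill region = 310 − 114, so 196 cm³.
Deposited infill = 0.45 × 196, so 88.2 cm³.
Total extruded: 114 + 88.2 → 202.2 cm³.
Mass = 202.2 × 1.15 = 232.53 g.

232.5 g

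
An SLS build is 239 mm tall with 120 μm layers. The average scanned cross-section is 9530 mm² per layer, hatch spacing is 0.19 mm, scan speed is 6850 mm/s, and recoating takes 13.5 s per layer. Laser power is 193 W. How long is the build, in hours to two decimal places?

Layer count = ceil(239 / 0.12) = 1992.
Scan path per layer: 9530 / 0.19 → 50157.9 mm.
Scan time per layer: 50157.9 / 6850 → 7.3223 s.
Per-layer time: 7.3223 + 13.5 → 20.8223 s.
Build time = 1992 × 20.8223 = 41478.0216 s = 11.52 hours.

11.52 hours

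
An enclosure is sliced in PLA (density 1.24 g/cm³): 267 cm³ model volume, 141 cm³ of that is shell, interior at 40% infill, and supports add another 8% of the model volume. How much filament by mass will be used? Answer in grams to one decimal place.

263.8 g

Infill region = 267 − 141 = 126 cm³.
Infill deposited = 0.40 × 126 = 50.4 cm³.
Support: 0.08 × 267 → 21.36 cm³.
Deposited volume = 141 + 50.4 + 21.36, so 212.76 cm³.
Mass = 212.76 × 1.24 = 263.8224 g.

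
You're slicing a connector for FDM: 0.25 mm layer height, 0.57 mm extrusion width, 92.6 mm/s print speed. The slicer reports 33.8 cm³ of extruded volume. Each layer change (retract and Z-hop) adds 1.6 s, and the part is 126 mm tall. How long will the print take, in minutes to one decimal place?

Bead cross-section = 0.25 × 0.57 = 0.1425 mm².
Toolpath length = 33.8 cm³ / 0.1425 mm² = 33800 / 0.1425 = 237193 mm.
Extrusion time = 237193 / 92.6 = 2561.5 s.
Number of layers: 126 / 0.25 → 504 (rounded up).
Non-print overhead = 504 × 1.6, so 806.4 s.
Total = 2561.5 + 806.4 = 3367.9 s = 56.1 minutes.

56.1 minutes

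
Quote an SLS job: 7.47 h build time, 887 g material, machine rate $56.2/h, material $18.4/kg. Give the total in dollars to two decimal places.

Time charge: 56.2 × 7.47 → $419.814.
Material cost: 18.4 × 887/1000 → $16.3208.
Total = 419.814 + 16.3208 = 436.1348 ≈ $436.13.

$436.13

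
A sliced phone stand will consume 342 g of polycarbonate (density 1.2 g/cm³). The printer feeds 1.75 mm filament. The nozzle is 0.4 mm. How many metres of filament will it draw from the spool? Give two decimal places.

Volume = 342 g / 1.2 g·cm⁻³ = 285 cm³ = 285000 mm³.
A = π r² = π × 0.875² = 2.4053 mm².
Length = 285000 / 2.4053 = 118488.34 mm = 118.49 m.

118.49 m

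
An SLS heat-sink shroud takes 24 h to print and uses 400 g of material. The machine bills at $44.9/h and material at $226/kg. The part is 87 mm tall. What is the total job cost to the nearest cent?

$1168.00

Time charge = 44.9 × 24, so $1077.60.
Material charge = 226 × 400/1000 = $90.40.
Total = 1077.60 + 90.40 = $1168.00.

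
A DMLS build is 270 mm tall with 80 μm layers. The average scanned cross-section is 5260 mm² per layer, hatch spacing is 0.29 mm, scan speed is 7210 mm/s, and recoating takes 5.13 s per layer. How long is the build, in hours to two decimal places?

7.17 hours

Layers = ⌈270/0.08⌉ = 3375.
Hatch length per layer = 5260 / 0.29 = 18137.9 mm.
Per-layer scan time = 18137.9 / 7210 = 2.5157 s.
Layer cycle = 2.5157 + 5.13 = 7.6457 s.
Total: 3375 × 7.6457 s = 25804.2375 s → 7.17 hours.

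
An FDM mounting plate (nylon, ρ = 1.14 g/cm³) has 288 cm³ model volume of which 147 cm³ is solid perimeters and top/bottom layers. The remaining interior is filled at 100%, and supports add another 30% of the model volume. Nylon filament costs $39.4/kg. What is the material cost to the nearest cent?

Infill region = 288 − 147, so 141 cm³.
Deposited infill = 1.00 × 141 = 141 cm³.
Support = 0.30 × 288, so 86.4 cm³.
Deposited volume = 147 + 141 + 86.4, so 374.4 cm³.
Mass: 374.4 × 1.14 → 426.816 g.
At $39.4/kg: 426.816/1000 × 39.4 = $16.82.

$16.82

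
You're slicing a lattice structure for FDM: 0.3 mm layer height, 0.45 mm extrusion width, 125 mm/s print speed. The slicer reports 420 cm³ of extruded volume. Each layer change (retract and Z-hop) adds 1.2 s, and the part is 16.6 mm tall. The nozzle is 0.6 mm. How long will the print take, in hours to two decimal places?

6.93 hours

Extrusion cross-section = 0.3 × 0.45 = 0.135 mm².
Toolpath length = 420 cm³ / 0.135 mm² = 420000 / 0.135 = 3111111.1 mm.
Print-move time: 3111111.1 / 125 → 24888.9 s.
Layer count = ceil(16.6 / 0.3) = 56.
Z-hop total = 56 × 1.2, so 67.2 s.
Total = 24888.9 + 67.2 = 24956.1 s = 6.93 hours.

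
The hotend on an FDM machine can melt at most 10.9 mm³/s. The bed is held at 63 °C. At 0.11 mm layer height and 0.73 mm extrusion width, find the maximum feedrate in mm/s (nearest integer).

Bead cross-section = 0.11 × 0.73 = 0.0803 mm².
Max speed = 10.9 / 0.0803 = 135.74 ≈ 136 mm/s.

136 mm/s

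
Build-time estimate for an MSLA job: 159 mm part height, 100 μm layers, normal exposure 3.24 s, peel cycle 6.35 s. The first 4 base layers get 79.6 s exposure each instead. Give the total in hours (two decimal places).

4.32 hours

Layers = ⌈159/0.1⌉ = 1590.
Base layers = 4 × (79.6 + 6.35) = 343.8 s.
Remaining layers = 1586 × (3.24 + 6.35), so 15209.74 s.
Sum: 343.8 + 15209.74 = 15553.54 s → 4.32 hours.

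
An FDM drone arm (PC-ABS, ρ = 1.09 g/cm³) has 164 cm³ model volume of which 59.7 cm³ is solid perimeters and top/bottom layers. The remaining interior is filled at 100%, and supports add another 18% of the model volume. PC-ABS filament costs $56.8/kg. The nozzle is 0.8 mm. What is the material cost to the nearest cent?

Volume inside the shell = 164 − 59.7 = 104.3 cm³.
Infill deposited: 1.00 × 104.3 → 104.3 cm³.
Support = 0.18 × 164, so 29.52 cm³.
Deposited volume = 59.7 + 104.3 + 29.52, so 193.52 cm³.
Mass = 193.52 × 1.09, so 210.9368 g.
At $56.8/kg: 210.9368/1000 × 56.8 = $11.98.

$11.98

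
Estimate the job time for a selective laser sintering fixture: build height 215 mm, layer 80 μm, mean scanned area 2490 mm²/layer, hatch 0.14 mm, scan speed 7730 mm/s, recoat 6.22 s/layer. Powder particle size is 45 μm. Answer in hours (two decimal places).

Layer count = ceil(215 / 0.08) = 2688.
Scan path per layer: 2490 / 0.14 → 17785.7 mm.
Laser time per layer = 17785.7 / 7730 = 2.3009 s.
Layer cycle: 2.3009 + 6.22 → 8.5209 s.
Total: 2688 × 8.5209 s = 22904.1792 s → 6.36 hours.

6.36 hours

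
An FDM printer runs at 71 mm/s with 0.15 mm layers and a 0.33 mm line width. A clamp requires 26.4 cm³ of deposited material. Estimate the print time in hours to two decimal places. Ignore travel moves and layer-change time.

2.09 hours

Bead cross-section: 0.15 × 0.33 → 0.0495 mm².
Path length: 26400 mm³ / 0.0495 mm² → 533333.3 mm.
Extrusion time = 533333.3 / 71, so 7511.7 s.
Converting: 7511.7 s = 2.09 hours.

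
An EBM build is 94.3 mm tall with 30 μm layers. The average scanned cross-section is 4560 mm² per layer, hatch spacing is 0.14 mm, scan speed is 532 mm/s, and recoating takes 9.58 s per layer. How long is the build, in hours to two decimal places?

Number of layers: 94.3 / 0.03 → 3144 (rounded up).
Per-layer scan distance = 4560 / 0.14 = 32571.4 mm.
Scan time per layer = 32571.4 / 532, so 61.2244 s.
Per-layer time = 61.2244 + 9.58 = 70.8044 s.
Build time = 3144 × 70.8044 = 222609.0336 s = 61.84 hours.

61.84 hours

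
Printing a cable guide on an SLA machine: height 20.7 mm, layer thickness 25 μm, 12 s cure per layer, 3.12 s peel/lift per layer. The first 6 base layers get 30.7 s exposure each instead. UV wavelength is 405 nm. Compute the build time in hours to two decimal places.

3.51 hours

Layers = ⌈20.7/0.025⌉ = 828.
Bottom layers: 6 × (30.7 + 3.12) → 202.92 s.
Regular layers: 822 × (12 + 3.12) → 12428.64 s.
Sum: 202.92 + 12428.64 = 12631.56 s → 3.51 hours.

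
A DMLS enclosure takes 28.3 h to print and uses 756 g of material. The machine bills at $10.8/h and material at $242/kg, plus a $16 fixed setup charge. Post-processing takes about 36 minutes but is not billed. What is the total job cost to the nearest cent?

$504.59

Machine cost: 10.8 × 28.3 → $305.64.
Material charge = 242 × 756/1000, so $182.952.
Adding setup: 305.64 + 182.952 + 16 → 504.592 ≈ $504.59.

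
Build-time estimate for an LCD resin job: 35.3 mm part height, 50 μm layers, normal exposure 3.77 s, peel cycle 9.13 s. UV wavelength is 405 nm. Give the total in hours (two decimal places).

2.53 hours

Layer count = ceil(35.3 / 0.05) = 706.
Per-layer time = 3.77 + 9.13, so 12.9 s.
Total = 706 × 12.9 = 9107.4 s = 2.53 hours.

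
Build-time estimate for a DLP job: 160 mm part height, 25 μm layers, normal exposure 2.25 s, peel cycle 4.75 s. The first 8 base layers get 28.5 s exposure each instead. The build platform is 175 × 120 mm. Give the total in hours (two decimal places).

12.50 hours

Layer count = ceil(160 / 0.025) = 6400.
Bottom layers = 8 × (28.5 + 4.75) = 266 s.
Remaining layers = 6392 × (2.25 + 4.75), so 44744 s.
Total = 266 + 44744 = 45010 s = 12.50 hours.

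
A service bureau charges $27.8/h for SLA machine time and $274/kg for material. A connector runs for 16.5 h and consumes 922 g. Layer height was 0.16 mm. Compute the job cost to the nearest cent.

Time charge = 27.8 × 16.5 = $458.70.
Feedstock cost: 274 × 922/1000 → $252.628.
Total = 458.70 + 252.628 = 711.328 ≈ $711.33.

$711.33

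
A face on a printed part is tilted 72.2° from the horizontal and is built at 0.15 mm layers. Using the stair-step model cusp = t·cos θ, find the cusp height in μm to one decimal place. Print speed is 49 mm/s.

cos(72.2°) = 0.3057, so cusp = 0.15 × 0.3057 = 0.045855 mm → 45.9 μm.

45.9 μm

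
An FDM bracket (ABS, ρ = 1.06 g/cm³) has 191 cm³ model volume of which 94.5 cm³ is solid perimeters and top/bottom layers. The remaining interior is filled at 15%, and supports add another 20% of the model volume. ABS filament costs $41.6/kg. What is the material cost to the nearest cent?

$6.49

Volume inside the shell = 191 − 94.5 = 96.5 cm³.
Infill volume = 0.15 × 96.5 = 14.475 cm³.
Support: 0.20 × 191 → 38.2 cm³.
Total extruded = 94.5 + 14.475 + 38.2, so 147.175 cm³.
Mass = 147.175 × 1.06 = 156.0055 g.
Cost = 156.0055 g / 1000 × $41.6/kg = $6.49.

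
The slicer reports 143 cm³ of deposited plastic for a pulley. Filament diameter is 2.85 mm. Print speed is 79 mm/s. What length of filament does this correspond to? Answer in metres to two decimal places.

Cross-section of 2.85 mm filament: π·(2.85/2)² = 6.3794 mm².
Length = 143 cm³ / 6.3794 mm² = 143000 / 6.3794 = 22415.9 mm = 22.42 m.

22.42 m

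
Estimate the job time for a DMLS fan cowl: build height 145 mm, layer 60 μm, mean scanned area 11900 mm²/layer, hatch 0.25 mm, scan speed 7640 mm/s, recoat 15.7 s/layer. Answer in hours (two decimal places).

14.72 hours

Number of layers: 145 / 0.06 → 2417 (rounded up).
Scan path per layer = 11900 / 0.25, so 47600 mm.
Per-layer scan time = 47600 / 7640 = 6.2304 s.
Layer cycle: 6.2304 + 15.7 → 21.9304 s.
Total: 2417 × 21.9304 s = 53005.7768 s → 14.72 hours.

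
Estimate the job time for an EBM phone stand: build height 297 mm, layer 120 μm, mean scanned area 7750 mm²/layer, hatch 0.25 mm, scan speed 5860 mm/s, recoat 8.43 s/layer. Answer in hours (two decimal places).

9.43 hours

Layers = ⌈297/0.12⌉ = 2475.
Per-layer scan distance: 7750 / 0.25 → 31000 mm.
Scan time per layer = 31000 / 5860, so 5.2901 s.
Layer cycle: 5.2901 + 8.43 → 13.7201 s.
2475 layers × 13.7201 s/layer = 33957.2475 s, i.e. 9.43 hours.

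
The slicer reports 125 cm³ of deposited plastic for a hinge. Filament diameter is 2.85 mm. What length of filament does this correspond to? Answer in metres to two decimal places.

A = π r² = π × 1.425² = 6.3794 mm².
L = 125000 mm³ / 6.3794 mm² = 19594.32 mm, i.e. 19.59 m.

19.59 m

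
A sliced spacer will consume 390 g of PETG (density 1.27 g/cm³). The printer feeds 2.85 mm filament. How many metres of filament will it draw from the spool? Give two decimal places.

48.14 m

Extruded volume: 390/1.27 = 307.0866 cm³ (307086.6 mm³).
Filament cross-section = π × (2.85/2)² = 6.3794 mm².
L = V/A = 307086.6/6.3794 = 48137.22 mm → 48.14 m.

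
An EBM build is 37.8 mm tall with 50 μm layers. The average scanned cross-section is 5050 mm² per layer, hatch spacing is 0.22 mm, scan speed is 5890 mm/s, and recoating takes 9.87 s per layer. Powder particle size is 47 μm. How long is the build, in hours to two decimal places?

2.89 hours

Layers = ⌈37.8/0.05⌉ = 756.
Scan path per layer = 5050 / 0.22 = 22954.5 mm.
Scan time per layer: 22954.5 / 5890 → 3.8972 s.
Time per layer = 3.8972 + 9.87 = 13.7672 s.
Build time = 756 × 13.7672 = 10408.0032 s = 2.89 hours.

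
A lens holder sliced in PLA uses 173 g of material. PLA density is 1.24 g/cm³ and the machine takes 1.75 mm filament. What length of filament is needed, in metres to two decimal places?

58.00 m

Extruded volume: 173/1.24 = 139.5161 cm³ (139516.1 mm³).
Filament cross-section = π × (1.75/2)² = 2.4053 mm².
Length = 139516.1 / 2.4053 = 58003.62 mm = 58.00 m.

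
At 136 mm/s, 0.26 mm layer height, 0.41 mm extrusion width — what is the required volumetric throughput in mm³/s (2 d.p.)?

14.50

Bead cross-section = 0.26 × 0.41, so 0.1066 mm².
Volumetric flow = 136 × 0.1066 = 14.50 mm³/s.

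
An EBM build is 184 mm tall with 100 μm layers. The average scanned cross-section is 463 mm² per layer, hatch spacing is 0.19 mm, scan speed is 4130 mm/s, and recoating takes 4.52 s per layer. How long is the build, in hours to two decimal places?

Number of layers: 184 / 0.1 → 1840 (rounded up).
Hatch length per layer = 463 / 0.19 = 2436.8 mm.
Beam time per layer = 2436.8 / 4130, so 0.59 s.
Time per layer = 0.59 + 4.52 = 5.11 s.
Total: 1840 × 5.11 s = 9402.4 s → 2.61 hours.

2.61 hours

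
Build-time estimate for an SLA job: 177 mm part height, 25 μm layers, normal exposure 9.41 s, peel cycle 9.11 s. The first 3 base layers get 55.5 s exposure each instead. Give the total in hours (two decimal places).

36.46 hours

Number of layers: 177 / 0.025 → 7080 (rounded up).
Base layers: 3 × (55.5 + 9.11) → 193.83 s.
Normal layers = 7077 × (9.41 + 9.11), so 131066.04 s.
Sum: 193.83 + 131066.04 = 131259.87 s → 36.46 hours.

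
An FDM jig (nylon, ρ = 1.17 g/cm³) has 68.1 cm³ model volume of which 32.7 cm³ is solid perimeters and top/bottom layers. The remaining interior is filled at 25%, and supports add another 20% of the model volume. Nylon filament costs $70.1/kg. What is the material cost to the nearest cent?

$4.52

Volume inside the shell = 68.1 − 32.7 = 35.4 cm³.
Infill volume = 0.25 × 35.4, so 8.85 cm³.
Support = 0.20 × 68.1, so 13.62 cm³.
Total printed volume: 32.7 + 8.85 + 13.62 → 55.17 cm³.
Mass: 55.17 × 1.17 → 64.5489 g.
At $70.1/kg: 64.5489/1000 × 70.1 = $4.52.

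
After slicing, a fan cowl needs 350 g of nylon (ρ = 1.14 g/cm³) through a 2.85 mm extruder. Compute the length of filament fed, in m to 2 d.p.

48.13 m

Extruded volume: 350/1.14 = 307.0175 cm³ (307017.5 mm³).
Filament cross-section = π × (2.85/2)² = 6.3794 mm².
L = V/A = 307017.5/6.3794 = 48126.39 mm → 48.13 m.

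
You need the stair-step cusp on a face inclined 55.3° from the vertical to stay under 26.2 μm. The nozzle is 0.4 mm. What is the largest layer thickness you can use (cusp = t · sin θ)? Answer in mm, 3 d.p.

0.032 mm

sin(55.3°) = 0.8221; t_max = 0.0262/0.8221 = 0.032 mm.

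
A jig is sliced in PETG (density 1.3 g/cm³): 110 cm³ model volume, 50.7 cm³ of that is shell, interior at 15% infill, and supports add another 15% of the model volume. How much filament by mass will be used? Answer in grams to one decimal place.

Volume inside the shell = 110 − 50.7, so 59.3 cm³.
Infill volume = 0.15 × 59.3, so 8.895 cm³.
Support: 0.15 × 110 → 16.5 cm³.
Total printed volume = 50.7 + 8.895 + 16.5 = 76.095 cm³.
Mass = 76.095 × 1.3 = 98.9235 g.

98.9 g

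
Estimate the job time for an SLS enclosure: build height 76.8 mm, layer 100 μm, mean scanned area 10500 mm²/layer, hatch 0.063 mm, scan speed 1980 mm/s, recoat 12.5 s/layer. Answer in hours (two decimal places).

Number of layers: 76.8 / 0.1 → 768 (rounded up).
Scan path per layer = 10500 / 0.063 = 166666.7 mm.
Laser time per layer: 166666.7 / 1980 → 84.1751 s.
Time per layer = 84.1751 + 12.5, so 96.6751 s.
768 layers × 96.6751 s/layer = 74246.4768 s, i.e. 20.62 hours.

20.62 hours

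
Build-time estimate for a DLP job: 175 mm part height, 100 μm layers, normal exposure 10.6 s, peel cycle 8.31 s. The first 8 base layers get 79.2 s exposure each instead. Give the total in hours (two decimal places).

9.34 hours

Number of layers: 175 / 0.1 → 1750 (rounded up).
Bottom layers = 8 × (79.2 + 8.31), so 700.08 s.
Remaining layers = 1742 × (10.6 + 8.31) = 32941.22 s.
Sum: 700.08 + 32941.22 = 33641.3 s → 9.34 hours.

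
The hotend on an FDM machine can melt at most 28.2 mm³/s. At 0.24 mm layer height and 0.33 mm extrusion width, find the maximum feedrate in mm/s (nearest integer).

Bead cross-section: 0.24 × 0.33 → 0.0792 mm².
Max speed = 28.2 / 0.0792 = 356.06 ≈ 356 mm/s.

356 mm/s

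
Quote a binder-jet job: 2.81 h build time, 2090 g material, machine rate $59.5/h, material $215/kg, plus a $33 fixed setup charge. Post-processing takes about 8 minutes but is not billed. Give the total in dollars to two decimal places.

Machine-time cost = 59.5 × 2.81 = $167.195.
Material cost = 215 × 2090/1000 = $449.35.
Total = 167.195 + 449.35 + 33 = 649.545 ≈ $649.55.

$649.55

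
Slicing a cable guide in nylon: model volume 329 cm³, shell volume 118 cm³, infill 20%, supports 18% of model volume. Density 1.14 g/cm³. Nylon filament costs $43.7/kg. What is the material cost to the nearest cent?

Infill region = 329 − 118, so 211 cm³.
Infill deposited = 0.20 × 211 = 42.2 cm³.
Support = 0.18 × 329 = 59.22 cm³.
Deposited volume: 118 + 42.2 + 59.22 → 219.42 cm³.
Mass = 219.42 × 1.14, so 250.1388 g.
Cost = 250.1388 g / 1000 × $43.7/kg = $10.93.

$10.93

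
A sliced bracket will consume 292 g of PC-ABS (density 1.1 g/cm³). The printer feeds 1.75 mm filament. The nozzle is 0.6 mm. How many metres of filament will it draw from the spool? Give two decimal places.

Extruded volume: 292/1.1 = 265.4545 cm³ (265454.5 mm³).
Filament cross-section = π × (1.75/2)² = 2.4053 mm².
L = V/A = 265454.5/2.4053 = 110362.32 mm → 110.36 m.

110.36 m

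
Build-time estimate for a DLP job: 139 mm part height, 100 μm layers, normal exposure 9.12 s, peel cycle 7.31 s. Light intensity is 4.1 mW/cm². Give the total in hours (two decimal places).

6.34 hours

Number of layers: 139 / 0.1 → 1390 (rounded up).
Per-layer time = 9.12 + 7.31, so 16.43 s.
Total = 1390 × 16.43 = 22837.7 s = 6.34 hours.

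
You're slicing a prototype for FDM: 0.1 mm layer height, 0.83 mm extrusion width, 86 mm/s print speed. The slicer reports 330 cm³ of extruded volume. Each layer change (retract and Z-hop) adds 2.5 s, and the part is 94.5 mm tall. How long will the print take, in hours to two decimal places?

13.50 hours

Bead cross-section = 0.1 × 0.83 = 0.083 mm².
Total extruded path = 330000/0.083 = 3975903.6 mm.
Print-move time = 3975903.6 / 86 = 46231.4 s.
Layers = ⌈94.5/0.1⌉ = 945.
Non-print overhead = 945 × 2.5, so 2362.5 s.
Total = 46231.4 + 2362.5 = 48593.9 s = 13.50 hours.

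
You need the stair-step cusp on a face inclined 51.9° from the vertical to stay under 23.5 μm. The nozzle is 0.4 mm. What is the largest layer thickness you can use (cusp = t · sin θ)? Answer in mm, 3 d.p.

sin(51.9°) = 0.7869; t_max = 0.0235/0.7869 = 0.030 mm.

0.030 mm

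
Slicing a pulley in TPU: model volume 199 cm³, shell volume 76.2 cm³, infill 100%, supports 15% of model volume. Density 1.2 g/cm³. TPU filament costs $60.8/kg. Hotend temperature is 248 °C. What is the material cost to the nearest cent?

$16.70

Volume inside the shell = 199 − 76.2 = 122.8 cm³.
Deposited infill = 1.00 × 122.8, so 122.8 cm³.
Support = 0.15 × 199, so 29.85 cm³.
Deposited volume = 76.2 + 122.8 + 29.85 = 228.85 cm³.
Mass = 228.85 × 1.2 = 274.62 g.
At $60.8/kg: 274.62/1000 × 60.8 = $16.70.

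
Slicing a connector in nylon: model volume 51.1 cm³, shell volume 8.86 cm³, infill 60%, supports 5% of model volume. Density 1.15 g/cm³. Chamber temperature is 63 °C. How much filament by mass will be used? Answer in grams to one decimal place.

Infill region = 51.1 − 8.86, so 42.24 cm³.
Deposited infill = 0.60 × 42.24, so 25.344 cm³.
Support = 0.05 × 51.1 = 2.555 cm³.
Deposited volume = 8.86 + 25.344 + 2.555 = 36.759 cm³.
Mass = 36.759 × 1.15 = 42.27285 g.

42.3 g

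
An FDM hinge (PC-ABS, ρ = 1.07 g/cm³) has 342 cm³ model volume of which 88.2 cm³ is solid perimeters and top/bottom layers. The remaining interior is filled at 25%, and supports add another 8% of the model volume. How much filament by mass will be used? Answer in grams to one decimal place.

191.5 g

Volume inside the shell = 342 − 88.2, so 253.8 cm³.
Infill deposited: 0.25 × 253.8 → 63.45 cm³.
Support: 0.08 × 342 → 27.36 cm³.
Total printed volume = 88.2 + 63.45 + 27.36 = 179.01 cm³.
Mass: 179.01 × 1.07 → 191.5407 g.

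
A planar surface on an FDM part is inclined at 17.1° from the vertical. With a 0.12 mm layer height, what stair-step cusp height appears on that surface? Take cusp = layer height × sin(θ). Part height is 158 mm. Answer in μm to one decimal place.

35.3 μm

h_c = t·sin θ = 0.12 × 0.2940 = 0.03528 mm (35.3 μm).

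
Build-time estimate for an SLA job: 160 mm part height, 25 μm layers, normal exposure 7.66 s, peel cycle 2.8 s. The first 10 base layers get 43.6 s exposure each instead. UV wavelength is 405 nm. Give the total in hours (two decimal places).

Layer count = ceil(160 / 0.025) = 6400.
Bottom layers = 10 × (43.6 + 2.8) = 464 s.
Regular layers = 6390 × (7.66 + 2.8) = 66839.4 s.
Total = 464 + 66839.4 = 67303.4 s = 18.70 hours.

18.70 hours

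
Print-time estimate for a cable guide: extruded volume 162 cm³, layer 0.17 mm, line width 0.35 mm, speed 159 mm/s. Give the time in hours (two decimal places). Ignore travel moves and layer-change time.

4.76 hours

Line area = 0.17 × 0.35 = 0.0595 mm².
Total extruded path = 162000/0.0595 = 2722689.1 mm.
Extrusion time: 2722689.1 / 159 → 17123.8 s.
17123.8 s = 4.76 hours.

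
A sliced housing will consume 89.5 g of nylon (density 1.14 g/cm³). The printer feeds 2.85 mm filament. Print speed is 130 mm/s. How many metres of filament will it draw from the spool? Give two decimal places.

Volume = 89.5 g / 1.14 g·cm⁻³ = 78.5088 cm³ = 78508.8 mm³.
Filament cross-section = π × (2.85/2)² = 6.3794 mm².
L = V/A = 78508.8/6.3794 = 12306.61 mm → 12.31 m.

12.31 m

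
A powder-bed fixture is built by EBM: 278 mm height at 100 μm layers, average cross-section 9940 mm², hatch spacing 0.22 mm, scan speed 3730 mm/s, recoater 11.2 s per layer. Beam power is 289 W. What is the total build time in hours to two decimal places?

18.00 hours

Layers = ⌈278/0.1⌉ = 2780.
Scan path per layer: 9940 / 0.22 → 45181.8 mm.
Beam time per layer: 45181.8 / 3730 → 12.1131 s.
Per-layer time = 12.1131 + 11.2 = 23.3131 s.
Total: 2780 × 23.3131 s = 64810.418 s → 18.00 hours.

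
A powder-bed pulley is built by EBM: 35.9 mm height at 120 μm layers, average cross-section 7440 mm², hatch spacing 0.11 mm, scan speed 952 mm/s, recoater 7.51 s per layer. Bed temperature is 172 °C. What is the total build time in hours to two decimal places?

Layer count = ceil(35.9 / 0.12) = 300.
Scan path per layer = 7440 / 0.11 = 67636.4 mm.
Beam time per layer = 67636.4 / 952, so 71.0466 s.
Per-layer time: 71.0466 + 7.51 → 78.5566 s.
300 layers × 78.5566 s/layer = 23566.98 s, i.e. 6.55 hours.

6.55 hours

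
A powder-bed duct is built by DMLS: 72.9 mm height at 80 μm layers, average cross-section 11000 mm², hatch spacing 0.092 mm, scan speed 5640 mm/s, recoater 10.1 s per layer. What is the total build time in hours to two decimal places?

7.93 hours

Layers = ⌈72.9/0.08⌉ = 912.
Hatch length per layer: 11000 / 0.092 → 119565.2 mm.
Per-layer scan time: 119565.2 / 5640 → 21.1995 s.
Per-layer time: 21.1995 + 10.1 → 31.2995 s.
912 layers × 31.2995 s/layer = 28545.144 s, i.e. 7.93 hours.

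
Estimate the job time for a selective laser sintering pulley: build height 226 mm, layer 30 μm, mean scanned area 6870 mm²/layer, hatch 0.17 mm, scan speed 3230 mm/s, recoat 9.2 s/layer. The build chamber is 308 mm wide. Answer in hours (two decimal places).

Number of layers: 226 / 0.03 → 7534 (rounded up).
Per-layer scan distance = 6870 / 0.17 = 40411.8 mm.
Scan time per layer: 40411.8 / 3230 → 12.5114 s.
Per-layer time = 12.5114 + 9.2 = 21.7114 s.
Total: 7534 × 21.7114 s = 163573.6876 s → 45.44 hours.

45.44 hours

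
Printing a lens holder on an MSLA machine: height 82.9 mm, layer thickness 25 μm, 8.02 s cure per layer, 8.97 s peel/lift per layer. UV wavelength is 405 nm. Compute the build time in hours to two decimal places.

Number of layers: 82.9 / 0.025 → 3316 (rounded up).
Each layer takes = 8.02 + 8.97, so 16.99 s.
Build time: 3316 × 16.99 s = 56338.84 s, i.e. 15.65 hours.

15.65 hours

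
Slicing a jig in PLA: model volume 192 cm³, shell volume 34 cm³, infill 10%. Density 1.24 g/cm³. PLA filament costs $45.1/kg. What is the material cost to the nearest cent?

$2.79

Interior volume = 192 − 34 = 158 cm³.
Deposited infill = 0.10 × 158 = 15.8 cm³.
Total extruded: 34 + 15.8 → 49.8 cm³.
Mass = 49.8 × 1.24, so 61.752 g.
At $45.1/kg: 61.752/1000 × 45.1 = $2.79.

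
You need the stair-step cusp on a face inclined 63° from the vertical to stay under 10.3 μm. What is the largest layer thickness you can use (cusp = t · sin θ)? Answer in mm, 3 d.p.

Layer height = cusp / sin(63°) = 0.0103 / 0.8910 = 0.012 mm.

0.012 mm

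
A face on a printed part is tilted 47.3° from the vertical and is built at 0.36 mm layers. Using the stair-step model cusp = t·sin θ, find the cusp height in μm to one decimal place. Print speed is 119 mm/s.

264.6 μm

sin(47.3°) = 0.7349, so cusp = 0.36 × 0.7349 = 0.264564 mm → 264.6 μm.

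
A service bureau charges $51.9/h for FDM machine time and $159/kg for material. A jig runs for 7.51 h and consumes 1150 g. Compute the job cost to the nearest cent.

Machine-time cost: 51.9 × 7.51 → $389.769.
Material charge = 159 × 1150/1000, so $182.85.
Job cost: 389.769 + 182.85 = 572.619 ≈ $572.62.

$572.62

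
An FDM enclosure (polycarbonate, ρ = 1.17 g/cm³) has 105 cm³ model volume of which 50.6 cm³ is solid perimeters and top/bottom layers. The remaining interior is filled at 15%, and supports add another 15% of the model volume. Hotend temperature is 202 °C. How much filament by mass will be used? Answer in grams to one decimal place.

Interior volume = 105 − 50.6 = 54.4 cm³.
Infill volume: 0.15 × 54.4 → 8.16 cm³.
Support = 0.15 × 105 = 15.75 cm³.
Total extruded = 50.6 + 8.16 + 15.75 = 74.51 cm³.
Mass = 74.51 × 1.17, so 87.1767 g.

87.2 g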